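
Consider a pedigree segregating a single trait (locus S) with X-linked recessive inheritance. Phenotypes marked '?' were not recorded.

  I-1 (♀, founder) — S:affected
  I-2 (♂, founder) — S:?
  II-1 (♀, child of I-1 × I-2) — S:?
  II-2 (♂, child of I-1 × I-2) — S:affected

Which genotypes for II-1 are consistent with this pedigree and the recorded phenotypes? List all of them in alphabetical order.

II-1 ∈ {X^SX^s, X^sX^s}

S/I-1 aff ·: X^sX^s
S/I-2 ? ·: X^SY|X^sY
S/II-1 ? I-1×I-2: X^SX^s|X^sX^s
S/II-2 aff I-1×I-2: X^sY
⇒ S over [I-1,I-2,II-1,II-2]: 2 consistent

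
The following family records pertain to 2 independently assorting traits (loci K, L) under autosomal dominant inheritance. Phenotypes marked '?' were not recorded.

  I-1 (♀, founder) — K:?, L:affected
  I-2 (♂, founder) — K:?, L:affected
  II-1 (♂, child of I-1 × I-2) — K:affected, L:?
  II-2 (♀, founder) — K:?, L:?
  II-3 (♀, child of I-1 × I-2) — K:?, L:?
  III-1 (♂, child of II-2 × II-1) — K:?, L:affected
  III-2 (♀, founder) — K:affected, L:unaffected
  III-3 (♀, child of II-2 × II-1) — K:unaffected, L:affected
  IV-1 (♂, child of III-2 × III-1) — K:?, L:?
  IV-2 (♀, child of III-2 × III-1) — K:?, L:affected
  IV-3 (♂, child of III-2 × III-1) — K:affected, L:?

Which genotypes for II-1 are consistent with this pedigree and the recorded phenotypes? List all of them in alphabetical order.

II-1 ∈ {Kk LL, Kk Ll, Kk ll}

K/I-1 ? ·: kk|Kk|KK
K/I-2 ? ·: kk|Kk|KK
K/II-1 aff I-1×I-2: Kk
K/II-2 ? ·: kk|Kk
K/II-3 ? I-1×I-2: kk|Kk|KK
K/III-1 ? II-2×II-1: kk|Kk|KK
K/III-2 aff ·: Kk|KK
K/III-3 un II-2×II-1: kk
K/IV-1 ? III-2×III-1: kk|Kk|KK
K/IV-2 ? III-2×III-1: kk|Kk|KK
K/IV-3 aff III-2×III-1: Kk|KK
⇒ K over [I-1,I-2,II-1,II-2,II-3,III-1,III-2,III-3,IV-1,IV-2,IV-3]: 923 consistent
L/I-1 aff ·: Ll|LL
L/I-2 aff ·: Ll|LL
L/II-1 ? I-1×I-2: ll|Ll|LL
L/II-2 ? ·: ll|Ll|LL
L/II-3 ? I-1×I-2: ll|Ll|LL
L/III-1 aff II-2×II-1: Ll|LL
L/III-2 un ·: ll
L/III-3 aff II-2×II-1: Ll|LL
L/IV-1 ? III-2×III-1: ll|Ll
L/IV-2 aff III-2×III-1: Ll
L/IV-3 ? III-2×III-1: ll|Ll
⇒ L over [I-1,I-2,II-1,II-2,II-3,III-1,III-2,III-3,IV-1,IV-2,IV-3]: 312 consistent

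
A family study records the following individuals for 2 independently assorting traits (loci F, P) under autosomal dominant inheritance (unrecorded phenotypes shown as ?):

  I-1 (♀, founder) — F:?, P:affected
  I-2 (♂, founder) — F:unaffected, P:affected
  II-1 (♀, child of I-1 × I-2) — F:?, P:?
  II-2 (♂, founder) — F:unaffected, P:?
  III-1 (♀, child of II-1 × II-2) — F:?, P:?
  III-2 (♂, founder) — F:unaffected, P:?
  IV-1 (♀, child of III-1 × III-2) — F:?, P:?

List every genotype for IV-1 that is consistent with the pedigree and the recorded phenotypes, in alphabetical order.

F/I-1 ? ·: ff|Ff|FF
F/I-2 un ·: ff
F/II-1 ? I-1×I-2: ff|Ff
F/II-2 un ·: ff
F/III-1 ? II-1×II-2: ff|Ff
F/III-2 un ·: ff
F/IV-1 ? III-1×III-2: ff|Ff
⇒ F over [I-1,I-2,II-1,II-2,III-1,III-2,IV-1]: 8 consistent
P/I-1 aff ·: Pp|PP
P/I-2 aff ·: Pp|PP
P/II-1 ? I-1×I-2: pp|Pp|PP
P/II-2 ? ·: pp|Pp|PP
P/III-1 ? II-1×II-2: pp|Pp|PP
P/III-2 ? ·: pp|Pp|PP
P/IV-1 ? III-1×III-2: pp|Pp|PP
⇒ P over [I-1,I-2,II-1,II-2,III-1,III-2,IV-1]: 221 consistent

IV-1 ∈ {Ff PP, Ff Pp, Ff pp, ff PP, ff Pp, ff pp}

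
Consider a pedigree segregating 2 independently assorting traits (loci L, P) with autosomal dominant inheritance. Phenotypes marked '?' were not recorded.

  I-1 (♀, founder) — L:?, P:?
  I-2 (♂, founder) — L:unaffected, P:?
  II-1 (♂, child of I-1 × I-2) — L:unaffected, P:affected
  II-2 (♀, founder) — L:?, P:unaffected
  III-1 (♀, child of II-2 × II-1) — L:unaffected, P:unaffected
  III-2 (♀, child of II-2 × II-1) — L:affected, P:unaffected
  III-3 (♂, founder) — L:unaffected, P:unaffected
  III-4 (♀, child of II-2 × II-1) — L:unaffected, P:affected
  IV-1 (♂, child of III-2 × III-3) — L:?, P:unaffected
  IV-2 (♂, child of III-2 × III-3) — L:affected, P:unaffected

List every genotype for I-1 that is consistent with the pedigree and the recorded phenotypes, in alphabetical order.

L/I-1 ? ·: ll|Ll
L/I-2 un ·: ll
L/II-1 un I-1×I-2: ll
L/II-2 ? ·: Ll
L/III-1 un II-2×II-1: ll
L/III-2 aff II-2×II-1: Ll
L/III-3 un ·: ll
L/III-4 un II-2×II-1: ll
L/IV-1 ? III-2×III-3: ll|Ll
L/IV-2 aff III-2×III-3: Ll
⇒ L over [I-1,I-2,II-1,II-2,III-1,III-2,III-3,III-4,IV-1,IV-2]: 4 consistent
P/I-1 ? ·: pp|Pp|PP
P/I-2 ? ·: pp|Pp|PP
P/II-1 aff I-1×I-2: Pp
P/II-2 un ·: pp
P/III-1 un II-2×II-1: pp
P/III-2 un II-2×II-1: pp
P/III-3 un ·: pp
P/III-4 aff II-2×II-1: Pp
P/IV-1 un III-2×III-3: pp
P/IV-2 un III-2×III-3: pp
⇒ P over [I-1,I-2,II-1,II-2,III-1,III-2,III-3,III-4,IV-1,IV-2]: 7 consistent

I-1 ∈ {Ll PP, Ll Pp, Ll pp, ll PP, ll Pp, ll pp}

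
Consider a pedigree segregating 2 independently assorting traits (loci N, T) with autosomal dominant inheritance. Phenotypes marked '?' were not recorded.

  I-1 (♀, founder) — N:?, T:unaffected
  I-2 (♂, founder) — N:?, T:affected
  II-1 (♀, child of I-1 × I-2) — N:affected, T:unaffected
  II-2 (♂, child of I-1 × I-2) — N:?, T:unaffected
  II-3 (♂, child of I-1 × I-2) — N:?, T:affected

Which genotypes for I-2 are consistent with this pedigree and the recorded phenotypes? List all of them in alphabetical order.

I-2 ∈ {NN Tt, Nn Tt, nn Tt}

N/I-1 ? ·: nn|Nn|NN
N/I-2 ? ·: nn|Nn|NN
N/II-1 aff I-1×I-2: Nn|NN
N/II-2 ? I-1×I-2: nn|Nn|NN
N/II-3 ? I-1×I-2: nn|Nn|NN
⇒ N over [I-1,I-2,II-1,II-2,II-3]: 45 consistent
T/I-1 un ·: tt
T/I-2 aff ·: Tt
T/II-1 un I-1×I-2: tt
T/II-2 un I-1×I-2: tt
T/II-3 aff I-1×I-2: Tt
⇒ T over [I-1,I-2,II-1,II-2,II-3]: 1 consistent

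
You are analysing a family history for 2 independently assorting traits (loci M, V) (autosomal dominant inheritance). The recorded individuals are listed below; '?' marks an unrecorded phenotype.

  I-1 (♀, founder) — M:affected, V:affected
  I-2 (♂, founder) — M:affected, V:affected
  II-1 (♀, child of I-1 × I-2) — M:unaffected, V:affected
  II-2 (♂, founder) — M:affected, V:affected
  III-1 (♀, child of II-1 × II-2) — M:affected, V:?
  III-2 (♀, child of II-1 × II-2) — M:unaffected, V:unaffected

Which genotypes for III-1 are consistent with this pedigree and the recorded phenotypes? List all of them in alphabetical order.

III-1 ∈ {Mm VV, Mm Vv, Mm vv}

M/I-1 aff ·: Mm
M/I-2 aff ·: Mm
M/II-1 un I-1×I-2: mm
M/II-2 aff ·: Mm
M/III-1 aff II-1×II-2: Mm
M/III-2 un II-1×II-2: mm
⇒ M over [I-1,I-2,II-1,II-2,III-1,III-2]: 1 consistent
V/I-1 aff ·: Vv|VV
V/I-2 aff ·: Vv|VV
V/II-1 aff I-1×I-2: Vv
V/II-2 aff ·: Vv
V/III-1 ? II-1×II-2: vv|Vv|VV
V/III-2 un II-1×II-2: vv
⇒ V over [I-1,I-2,II-1,II-2,III-1,III-2]: 9 consistent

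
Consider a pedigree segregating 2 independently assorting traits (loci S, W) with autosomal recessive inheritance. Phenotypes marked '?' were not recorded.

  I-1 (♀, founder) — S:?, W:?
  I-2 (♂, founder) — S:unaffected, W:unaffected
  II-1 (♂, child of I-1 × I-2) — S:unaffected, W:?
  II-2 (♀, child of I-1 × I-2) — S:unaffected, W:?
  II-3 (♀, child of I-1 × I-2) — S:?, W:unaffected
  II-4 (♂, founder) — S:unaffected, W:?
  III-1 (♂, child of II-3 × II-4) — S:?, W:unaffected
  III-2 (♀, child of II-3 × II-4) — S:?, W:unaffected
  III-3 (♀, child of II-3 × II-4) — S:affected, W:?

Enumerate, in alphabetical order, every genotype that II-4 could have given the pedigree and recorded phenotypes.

II-4 ∈ {Ss WW, Ss Ww, Ss ww}

S/I-1 ? ·: SS|Ss|ss
S/I-2 un ·: SS|Ss
S/II-1 un I-1×I-2: SS|Ss
S/II-2 un I-1×I-2: SS|Ss
S/II-3 ? I-1×I-2: Ss|ss
S/II-4 un ·: Ss
S/III-1 ? II-3×II-4: SS|Ss|ss
S/III-2 ? II-3×II-4: SS|Ss|ss
S/III-3 aff II-3×II-4: ss
⇒ S over [I-1,I-2,II-1,II-2,II-3,II-4,III-1,III-2,III-3]: 146 consistent
W/I-1 ? ·: WW|Ww|ww
W/I-2 un ·: WW|Ww
W/II-1 ? I-1×I-2: WW|Ww|ww
W/II-2 ? I-1×I-2: WW|Ww|ww
W/II-3 un I-1×I-2: WW|Ww
W/II-4 ? ·: WW|Ww|ww
W/III-1 un II-3×II-4: WW|Ww
W/III-2 un II-3×II-4: WW|Ww
W/III-3 ? II-3×II-4: WW|Ww|ww
⇒ W over [I-1,I-2,II-1,II-2,II-3,II-4,III-1,III-2,III-3]: 664 consistent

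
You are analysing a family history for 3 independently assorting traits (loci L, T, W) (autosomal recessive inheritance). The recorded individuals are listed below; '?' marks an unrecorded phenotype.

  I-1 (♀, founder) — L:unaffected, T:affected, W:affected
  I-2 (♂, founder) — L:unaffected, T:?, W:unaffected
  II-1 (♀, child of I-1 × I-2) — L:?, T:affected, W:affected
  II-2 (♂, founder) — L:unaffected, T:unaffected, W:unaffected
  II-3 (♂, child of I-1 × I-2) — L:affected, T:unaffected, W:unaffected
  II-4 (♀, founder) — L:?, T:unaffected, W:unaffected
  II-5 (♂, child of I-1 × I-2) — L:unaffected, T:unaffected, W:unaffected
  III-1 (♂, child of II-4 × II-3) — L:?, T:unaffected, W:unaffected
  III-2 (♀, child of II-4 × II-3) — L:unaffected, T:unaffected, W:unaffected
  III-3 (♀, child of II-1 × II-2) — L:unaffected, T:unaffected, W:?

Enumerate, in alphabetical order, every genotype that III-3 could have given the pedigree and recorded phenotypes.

III-3 ∈ {LL Tt Ww, LL Tt ww, Ll Tt Ww, Ll Tt ww}

L/I-1 un ·: Ll
L/I-2 un ·: Ll
L/II-1 ? I-1×I-2: LL|Ll|ll
L/II-2 un ·: LL|Ll
L/II-3 aff I-1×I-2: ll
L/II-4 ? ·: LL|Ll
L/II-5 un I-1×I-2: LL|Ll
L/III-1 ? II-4×II-3: Ll|ll
L/III-2 un II-4×II-3: Ll
L/III-3 un II-1×II-2: LL|Ll
⇒ L over [I-1,I-2,II-1,II-2,II-3,II-4,II-5,III-1,III-2,III-3]: 54 consistent
T/I-1 aff ·: tt
T/I-2 ? ·: Tt
T/II-1 aff I-1×I-2: tt
T/II-2 un ·: TT|Tt
T/II-3 un I-1×I-2: Tt
T/II-4 un ·: TT|Tt
T/II-5 un I-1×I-2: Tt
T/III-1 un II-4×II-3: TT|Tt
T/III-2 un II-4×II-3: TT|Tt
T/III-3 un II-1×II-2: Tt
⇒ T over [I-1,I-2,II-1,II-2,II-3,II-4,II-5,III-1,III-2,III-3]: 16 consistent
W/I-1 aff ·: ww
W/I-2 un ·: Ww
W/II-1 aff I-1×I-2: ww
W/II-2 un ·: WW|Ww
W/II-3 un I-1×I-2: Ww
W/II-4 un ·: WW|Ww
W/II-5 un I-1×I-2: Ww
W/III-1 un II-4×II-3: WW|Ww
W/III-2 un II-4×II-3: WW|Ww
W/III-3 ? II-1×II-2: Ww|ww
⇒ W over [I-1,I-2,II-1,II-2,II-3,II-4,II-5,III-1,III-2,III-3]: 24 consistent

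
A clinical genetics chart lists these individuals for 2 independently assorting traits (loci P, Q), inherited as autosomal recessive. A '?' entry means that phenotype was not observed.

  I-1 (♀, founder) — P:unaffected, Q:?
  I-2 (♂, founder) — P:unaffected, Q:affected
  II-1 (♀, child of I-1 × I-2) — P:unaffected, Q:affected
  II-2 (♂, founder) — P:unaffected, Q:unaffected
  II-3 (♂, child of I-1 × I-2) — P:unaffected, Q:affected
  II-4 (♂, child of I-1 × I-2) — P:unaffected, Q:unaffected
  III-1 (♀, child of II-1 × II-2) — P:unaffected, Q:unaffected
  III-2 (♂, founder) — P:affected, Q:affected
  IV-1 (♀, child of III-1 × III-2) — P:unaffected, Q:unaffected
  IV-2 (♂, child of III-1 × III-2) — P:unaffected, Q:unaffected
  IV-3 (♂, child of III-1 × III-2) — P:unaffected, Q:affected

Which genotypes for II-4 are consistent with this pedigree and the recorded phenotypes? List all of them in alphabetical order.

P/I-1 un ·: PP|Pp
P/I-2 un ·: PP|Pp
P/II-1 un I-1×I-2: PP|Pp
P/II-2 un ·: PP|Pp
P/II-3 un I-1×I-2: PP|Pp
P/II-4 un I-1×I-2: PP|Pp
P/III-1 un II-1×II-2: PP|Pp
P/III-2 aff ·: pp
P/IV-1 un III-1×III-2: Pp
P/IV-2 un III-1×III-2: Pp
P/IV-3 un III-1×III-2: Pp
⇒ P over [I-1,I-2,II-1,II-2,II-3,II-4,III-1,III-2,IV-1,IV-2,IV-3]: 87 consistent
Q/I-1 ? ·: Qq
Q/I-2 aff ·: qq
Q/II-1 aff I-1×I-2: qq
Q/II-2 un ·: QQ|Qq
Q/II-3 aff I-1×I-2: qq
Q/II-4 un I-1×I-2: Qq
Q/III-1 un II-1×II-2: Qq
Q/III-2 aff ·: qq
Q/IV-1 un III-1×III-2: Qq
Q/IV-2 un III-1×III-2: Qq
Q/IV-3 aff III-1×III-2: qq
⇒ Q over [I-1,I-2,II-1,II-2,II-3,II-4,III-1,III-2,IV-1,IV-2,IV-3]: 2 consistent

II-4 ∈ {PP Qq, Pp Qq}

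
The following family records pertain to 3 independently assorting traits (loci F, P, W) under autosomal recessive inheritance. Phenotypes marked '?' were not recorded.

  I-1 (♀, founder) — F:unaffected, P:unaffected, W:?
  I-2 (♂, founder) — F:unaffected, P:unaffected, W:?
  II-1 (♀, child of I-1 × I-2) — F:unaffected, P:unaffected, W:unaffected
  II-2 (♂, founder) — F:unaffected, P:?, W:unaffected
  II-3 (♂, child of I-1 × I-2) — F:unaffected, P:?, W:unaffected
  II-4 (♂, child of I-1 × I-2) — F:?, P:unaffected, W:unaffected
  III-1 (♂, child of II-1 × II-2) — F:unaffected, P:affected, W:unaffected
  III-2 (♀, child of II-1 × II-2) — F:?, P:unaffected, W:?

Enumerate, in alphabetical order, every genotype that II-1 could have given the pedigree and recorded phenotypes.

F/I-1 un ·: FF|Ff
F/I-2 un ·: FF|Ff
F/II-1 un I-1×I-2: FF|Ff
F/II-2 un ·: FF|Ff
F/II-3 un I-1×I-2: FF|Ff
F/II-4 ? I-1×I-2: FF|Ff|ff
F/III-1 un II-1×II-2: FF|Ff
F/III-2 ? II-1×II-2: FF|Ff|ff
⇒ F over [I-1,I-2,II-1,II-2,II-3,II-4,III-1,III-2]: 215 consistent
P/I-1 un ·: PP|Pp
P/I-2 un ·: PP|Pp
P/II-1 un I-1×I-2: Pp
P/II-2 ? ·: Pp|pp
P/II-3 ? I-1×I-2: PP|Pp|pp
P/II-4 un I-1×I-2: PP|Pp
P/III-1 aff II-1×II-2: pp
P/III-2 un II-1×II-2: PP|Pp
⇒ P over [I-1,I-2,II-1,II-2,II-3,II-4,III-1,III-2]: 42 consistent
W/I-1 ? ·: WW|Ww|ww
W/I-2 ? ·: WW|Ww|ww
W/II-1 un I-1×I-2: WW|Ww
W/II-2 un ·: WW|Ww
W/II-3 un I-1×I-2: WW|Ww
W/II-4 un I-1×I-2: WW|Ww
W/III-1 un II-1×II-2: WW|Ww
W/III-2 ? II-1×II-2: WW|Ww|ww
⇒ W over [I-1,I-2,II-1,II-2,II-3,II-4,III-1,III-2]: 225 consistent

II-1 ∈ {FF Pp WW, FF Pp Ww, Ff Pp WW, Ff Pp Ww}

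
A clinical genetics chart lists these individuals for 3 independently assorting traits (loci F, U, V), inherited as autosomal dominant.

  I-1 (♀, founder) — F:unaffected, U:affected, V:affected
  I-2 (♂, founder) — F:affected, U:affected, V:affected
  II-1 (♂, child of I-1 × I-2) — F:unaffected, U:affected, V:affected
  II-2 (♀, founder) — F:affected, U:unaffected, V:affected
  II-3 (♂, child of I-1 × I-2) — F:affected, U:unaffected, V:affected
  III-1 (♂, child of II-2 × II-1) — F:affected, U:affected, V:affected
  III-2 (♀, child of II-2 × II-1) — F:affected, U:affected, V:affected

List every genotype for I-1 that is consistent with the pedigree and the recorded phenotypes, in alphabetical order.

I-1 ∈ {ff Uu VV, ff Uu Vv}

F/I-1 un ·: ff
F/I-2 aff ·: Ff
F/II-1 un I-1×I-2: ff
F/II-2 aff ·: Ff|FF
F/II-3 aff I-1×I-2: Ff
F/III-1 aff II-2×II-1: Ff
F/III-2 aff II-2×II-1: Ff
⇒ F over [I-1,I-2,II-1,II-2,II-3,III-1,III-2]: 2 consistent
U/I-1 aff ·: Uu
U/I-2 aff ·: Uu
U/II-1 aff I-1×I-2: Uu|UU
U/II-2 un ·: uu
U/II-3 un I-1×I-2: uu
U/III-1 aff II-2×II-1: Uu
U/III-2 aff II-2×II-1: Uu
⇒ U over [I-1,I-2,II-1,II-2,II-3,III-1,III-2]: 2 consistent
V/I-1 aff ·: Vv|VV
V/I-2 aff ·: Vv|VV
V/II-1 aff I-1×I-2: Vv|VV
V/II-2 aff ·: Vv|VV
V/II-3 aff I-1×I-2: Vv|VV
V/III-1 aff II-2×II-1: Vv|VV
V/III-2 aff II-2×II-1: Vv|VV
⇒ V over [I-1,I-2,II-1,II-2,II-3,III-1,III-2]: 83 consistent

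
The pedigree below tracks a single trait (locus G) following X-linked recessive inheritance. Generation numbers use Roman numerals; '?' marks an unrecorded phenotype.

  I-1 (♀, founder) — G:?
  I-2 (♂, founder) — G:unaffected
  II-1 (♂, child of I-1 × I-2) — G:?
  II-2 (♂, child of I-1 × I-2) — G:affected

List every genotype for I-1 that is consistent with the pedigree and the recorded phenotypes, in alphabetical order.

I-1 ∈ {X^GX^g, X^gX^g}

G/I-1 ? ·: X^GX^g|X^gX^g
G/I-2 un ·: X^GY
G/II-1 ? I-1×I-2: X^GY|X^gY
G/II-2 aff I-1×I-2: X^gY
⇒ G over [I-1,I-2,II-1,II-2]: 3 consistent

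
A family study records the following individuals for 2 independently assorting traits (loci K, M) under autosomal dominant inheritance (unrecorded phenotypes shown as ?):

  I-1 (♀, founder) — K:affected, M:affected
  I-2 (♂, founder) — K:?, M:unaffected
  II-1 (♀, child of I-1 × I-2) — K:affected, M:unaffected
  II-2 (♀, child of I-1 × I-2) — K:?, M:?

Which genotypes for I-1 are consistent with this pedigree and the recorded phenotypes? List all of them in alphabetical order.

K/I-1 aff ·: Kk|KK
K/I-2 ? ·: kk|Kk|KK
K/II-1 aff I-1×I-2: Kk|KK
K/II-2 ? I-1×I-2: kk|Kk|KK
⇒ K over [I-1,I-2,II-1,II-2]: 18 consistent
M/I-1 aff ·: Mm
M/I-2 un ·: mm
M/II-1 un I-1×I-2: mm
M/II-2 ? I-1×I-2: mm|Mm
⇒ M over [I-1,I-2,II-1,II-2]: 2 consistent

I-1 ∈ {KK Mm, Kk Mm}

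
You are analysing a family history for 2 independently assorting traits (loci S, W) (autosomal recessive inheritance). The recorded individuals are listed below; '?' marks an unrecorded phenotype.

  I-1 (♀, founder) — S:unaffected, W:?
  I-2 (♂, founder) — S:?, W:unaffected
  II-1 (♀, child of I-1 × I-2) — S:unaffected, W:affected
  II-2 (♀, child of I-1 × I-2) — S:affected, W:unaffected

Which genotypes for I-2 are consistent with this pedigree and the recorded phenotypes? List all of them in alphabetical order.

S/I-1 un ·: Ss
S/I-2 ? ·: Ss|ss
S/II-1 un I-1×I-2: SS|Ss
S/II-2 aff I-1×I-2: ss
⇒ S over [I-1,I-2,II-1,II-2]: 3 consistent
W/I-1 ? ·: Ww|ww
W/I-2 un ·: Ww
W/II-1 aff I-1×I-2: ww
W/II-2 un I-1×I-2: WW|Ww
⇒ W over [I-1,I-2,II-1,II-2]: 3 consistent

I-2 ∈ {Ss Ww, ss Ww}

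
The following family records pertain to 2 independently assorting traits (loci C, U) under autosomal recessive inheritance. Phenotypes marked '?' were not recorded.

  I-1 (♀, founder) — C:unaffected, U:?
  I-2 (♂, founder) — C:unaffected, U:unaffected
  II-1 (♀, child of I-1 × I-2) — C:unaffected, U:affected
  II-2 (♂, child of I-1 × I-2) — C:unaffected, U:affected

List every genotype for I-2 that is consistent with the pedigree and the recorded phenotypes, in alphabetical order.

I-2 ∈ {CC Uu, Cc Uu}

C/I-1 un ·: CC|Cc
C/I-2 un ·: CC|Cc
C/II-1 un I-1×I-2: CC|Cc
C/II-2 un I-1×I-2: CC|Cc
⇒ C over [I-1,I-2,II-1,II-2]: 13 consistent
U/I-1 ? ·: Uu|uu
U/I-2 un ·: Uu
U/II-1 aff I-1×I-2: uu
U/II-2 aff I-1×I-2: uu
⇒ U over [I-1,I-2,II-1,II-2]: 2 consistent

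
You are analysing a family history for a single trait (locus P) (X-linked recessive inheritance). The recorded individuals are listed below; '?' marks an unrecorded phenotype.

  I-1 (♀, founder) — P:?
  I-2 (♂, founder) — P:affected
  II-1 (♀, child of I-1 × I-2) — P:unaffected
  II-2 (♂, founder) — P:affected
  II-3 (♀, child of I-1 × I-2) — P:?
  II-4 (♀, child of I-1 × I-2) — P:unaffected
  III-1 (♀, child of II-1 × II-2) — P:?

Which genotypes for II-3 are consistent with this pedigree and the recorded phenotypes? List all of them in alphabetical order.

P/I-1 ? ·: X^PX^P|X^PX^p
P/I-2 aff ·: X^pY
P/II-1 un I-1×I-2: X^PX^p
P/II-2 aff ·: X^pY
P/II-3 ? I-1×I-2: X^PX^p|X^pX^p
P/II-4 un I-1×I-2: X^PX^p
P/III-1 ? II-1×II-2: X^PX^p|X^pX^p
⇒ P over [I-1,I-2,II-1,II-2,II-3,II-4,III-1]: 6 consistent

II-3 ∈ {X^PX^p, X^pX^p}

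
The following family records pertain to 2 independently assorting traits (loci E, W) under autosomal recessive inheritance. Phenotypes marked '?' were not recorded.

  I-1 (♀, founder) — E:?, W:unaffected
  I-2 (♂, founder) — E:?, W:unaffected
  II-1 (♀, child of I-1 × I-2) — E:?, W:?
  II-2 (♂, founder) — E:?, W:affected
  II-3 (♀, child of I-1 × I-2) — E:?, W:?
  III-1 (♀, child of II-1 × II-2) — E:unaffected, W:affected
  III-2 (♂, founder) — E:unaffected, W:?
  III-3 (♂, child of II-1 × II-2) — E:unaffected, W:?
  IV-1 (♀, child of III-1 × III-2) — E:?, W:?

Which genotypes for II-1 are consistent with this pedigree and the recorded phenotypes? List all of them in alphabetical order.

E/I-1 ? ·: EE|Ee|ee
E/I-2 ? ·: EE|Ee|ee
E/II-1 ? I-1×I-2: EE|Ee|ee
E/II-2 ? ·: EE|Ee|ee
E/II-3 ? I-1×I-2: EE|Ee|ee
E/III-1 un II-1×II-2: EE|Ee
E/III-2 un ·: EE|Ee
E/III-3 un II-1×II-2: EE|Ee
E/IV-1 ? III-1×III-2: EE|Ee|ee
⇒ E over [I-1,I-2,II-1,II-2,II-3,III-1,III-2,III-3,IV-1]: 753 consistent
W/I-1 un ·: WW|Ww
W/I-2 un ·: WW|Ww
W/II-1 ? I-1×I-2: Ww|ww
W/II-2 aff ·: ww
W/II-3 ? I-1×I-2: WW|Ww|ww
W/III-1 aff II-1×II-2: ww
W/III-2 ? ·: WW|Ww|ww
W/III-3 ? II-1×II-2: Ww|ww
W/IV-1 ? III-1×III-2: Ww|ww
⇒ W over [I-1,I-2,II-1,II-2,II-3,III-1,III-2,III-3,IV-1]: 68 consistent

II-1 ∈ {EE Ww, EE ww, Ee Ww, Ee ww, ee Ww, ee ww}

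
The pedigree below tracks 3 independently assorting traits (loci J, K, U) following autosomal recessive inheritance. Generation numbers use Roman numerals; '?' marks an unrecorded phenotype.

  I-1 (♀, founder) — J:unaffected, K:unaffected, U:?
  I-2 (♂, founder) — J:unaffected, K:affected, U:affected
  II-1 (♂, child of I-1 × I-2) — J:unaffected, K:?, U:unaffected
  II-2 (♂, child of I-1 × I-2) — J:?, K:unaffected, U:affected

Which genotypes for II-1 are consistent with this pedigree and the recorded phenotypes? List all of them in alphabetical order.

II-1 ∈ {JJ Kk Uu, JJ kk Uu, Jj Kk Uu, Jj kk Uu}

J/I-1 un ·: JJ|Jj
J/I-2 un ·: JJ|Jj
J/II-1 un I-1×I-2: JJ|Jj
J/II-2 ? I-1×I-2: JJ|Jj|jj
⇒ J over [I-1,I-2,II-1,II-2]: 15 consistent
K/I-1 un ·: KK|Kk
K/I-2 aff ·: kk
K/II-1 ? I-1×I-2: Kk|kk
K/II-2 un I-1×I-2: Kk
⇒ K over [I-1,I-2,II-1,II-2]: 3 consistent
U/I-1 ? ·: Uu
U/I-2 aff ·: uu
U/II-1 un I-1×I-2: Uu
U/II-2 aff I-1×I-2: uu
⇒ U over [I-1,I-2,II-1,II-2]: 1 consistent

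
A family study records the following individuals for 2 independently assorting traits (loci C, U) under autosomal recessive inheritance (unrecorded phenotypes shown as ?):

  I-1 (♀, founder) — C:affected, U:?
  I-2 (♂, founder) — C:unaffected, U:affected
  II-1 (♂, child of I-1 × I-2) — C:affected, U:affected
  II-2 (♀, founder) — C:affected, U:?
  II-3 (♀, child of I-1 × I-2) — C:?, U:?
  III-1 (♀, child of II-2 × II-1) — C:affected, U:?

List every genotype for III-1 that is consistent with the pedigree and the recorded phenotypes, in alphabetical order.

III-1 ∈ {cc Uu, cc uu}

C/I-1 aff ·: cc
C/I-2 un ·: Cc
C/II-1 aff I-1×I-2: cc
C/II-2 aff ·: cc
C/II-3 ? I-1×I-2: Cc|cc
C/III-1 aff II-2×II-1: cc
⇒ C over [I-1,I-2,II-1,II-2,II-3,III-1]: 2 consistent
U/I-1 ? ·: Uu|uu
U/I-2 aff ·: uu
U/II-1 aff I-1×I-2: uu
U/II-2 ? ·: UU|Uu|uu
U/II-3 ? I-1×I-2: Uu|uu
U/III-1 ? II-2×II-1: Uu|uu
⇒ U over [I-1,I-2,II-1,II-2,II-3,III-1]: 12 consistent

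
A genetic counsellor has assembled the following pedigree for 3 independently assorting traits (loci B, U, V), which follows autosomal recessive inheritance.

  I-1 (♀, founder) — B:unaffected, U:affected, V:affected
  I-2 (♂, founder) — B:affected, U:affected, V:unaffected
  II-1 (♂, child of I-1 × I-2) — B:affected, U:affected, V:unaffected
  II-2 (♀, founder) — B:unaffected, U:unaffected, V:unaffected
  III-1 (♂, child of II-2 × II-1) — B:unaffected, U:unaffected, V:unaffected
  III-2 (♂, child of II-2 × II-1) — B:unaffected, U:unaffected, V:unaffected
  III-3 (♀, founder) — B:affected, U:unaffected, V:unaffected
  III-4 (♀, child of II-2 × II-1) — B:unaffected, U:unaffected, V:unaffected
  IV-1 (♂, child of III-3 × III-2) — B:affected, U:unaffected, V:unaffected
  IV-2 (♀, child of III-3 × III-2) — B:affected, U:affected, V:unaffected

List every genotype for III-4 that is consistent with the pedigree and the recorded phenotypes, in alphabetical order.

B/I-1 un ·: Bb
B/I-2 aff ·: bb
B/II-1 aff I-1×I-2: bb
B/II-2 un ·: BB|Bb
B/III-1 un II-2×II-1: Bb
B/III-2 un II-2×II-1: Bb
B/III-3 aff ·: bb
B/III-4 un II-2×II-1: Bb
B/IV-1 aff III-3×III-2: bb
B/IV-2 aff III-3×III-2: bb
⇒ B over [I-1,I-2,II-1,II-2,III-1,III-2,III-3,III-4,IV-1,IV-2]: 2 consistent
U/I-1 aff ·: uu
U/I-2 aff ·: uu
U/II-1 aff I-1×I-2: uu
U/II-2 un ·: UU|Uu
U/III-1 un II-2×II-1: Uu
U/III-2 un II-2×II-1: Uu
U/III-3 un ·: Uu
U/III-4 un II-2×II-1: Uu
U/IV-1 un III-3×III-2: UU|Uu
U/IV-2 aff III-3×III-2: uu
⇒ U over [I-1,I-2,II-1,II-2,III-1,III-2,III-3,III-4,IV-1,IV-2]: 4 consistent
V/I-1 aff ·: vv
V/I-2 un ·: VV|Vv
V/II-1 un I-1×I-2: Vv
V/II-2 un ·: VV|Vv
V/III-1 un II-2×II-1: VV|Vv
V/III-2 un II-2×II-1: VV|Vv
V/III-3 un ·: VV|Vv
V/III-4 un II-2×II-1: VV|Vv
V/IV-1 un III-3×III-2: VV|Vv
V/IV-2 un III-3×III-2: VV|Vv
⇒ V over [I-1,I-2,II-1,II-2,III-1,III-2,III-3,III-4,IV-1,IV-2]: 208 consistent

III-4 ∈ {Bb Uu VV, Bb Uu Vv}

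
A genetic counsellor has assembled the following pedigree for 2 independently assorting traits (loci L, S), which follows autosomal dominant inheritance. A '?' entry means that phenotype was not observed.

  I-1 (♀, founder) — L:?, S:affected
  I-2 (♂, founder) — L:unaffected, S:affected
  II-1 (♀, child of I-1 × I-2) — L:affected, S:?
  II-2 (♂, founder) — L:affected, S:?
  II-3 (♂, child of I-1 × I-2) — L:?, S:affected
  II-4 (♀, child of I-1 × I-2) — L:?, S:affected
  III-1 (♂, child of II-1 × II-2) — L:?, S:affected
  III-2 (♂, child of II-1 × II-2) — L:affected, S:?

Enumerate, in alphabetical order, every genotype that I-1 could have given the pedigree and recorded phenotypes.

L/I-1 ? ·: Ll|LL
L/I-2 un ·: ll
L/II-1 aff I-1×I-2: Ll
L/II-2 aff ·: Ll|LL
L/II-3 ? I-1×I-2: ll|Ll
L/II-4 ? I-1×I-2: ll|Ll
L/III-1 ? II-1×II-2: ll|Ll|LL
L/III-2 aff II-1×II-2: Ll|LL
⇒ L over [I-1,I-2,II-1,II-2,II-3,II-4,III-1,III-2]: 50 consistent
S/I-1 aff ·: Ss|SS
S/I-2 aff ·: Ss|SS
S/II-1 ? I-1×I-2: ss|Ss|SS
S/II-2 ? ·: ss|Ss|SS
S/II-3 aff I-1×I-2: Ss|SS
S/II-4 aff I-1×I-2: Ss|SS
S/III-1 aff II-1×II-2: Ss|SS
S/III-2 ? II-1×II-2: ss|Ss|SS
⇒ S over [I-1,I-2,II-1,II-2,II-3,II-4,III-1,III-2]: 234 consistent

I-1 ∈ {LL SS, LL Ss, Ll SS, Ll Ss}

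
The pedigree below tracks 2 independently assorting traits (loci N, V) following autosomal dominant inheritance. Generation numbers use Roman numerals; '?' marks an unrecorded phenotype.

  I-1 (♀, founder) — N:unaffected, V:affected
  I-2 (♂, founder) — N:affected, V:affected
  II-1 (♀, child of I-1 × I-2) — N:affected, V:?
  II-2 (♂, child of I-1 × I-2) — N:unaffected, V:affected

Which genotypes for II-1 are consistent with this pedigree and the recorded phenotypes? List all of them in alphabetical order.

II-1 ∈ {Nn VV, Nn Vv, Nn vv}

N/I-1 un ·: nn
N/I-2 aff ·: Nn
N/II-1 aff I-1×I-2: Nn
N/II-2 un I-1×I-2: nn
⇒ N over [I-1,I-2,II-1,II-2]: 1 consistent
V/I-1 aff ·: Vv|VV
V/I-2 aff ·: Vv|VV
V/II-1 ? I-1×I-2: vv|Vv|VV
V/II-2 aff I-1×I-2: Vv|VV
⇒ V over [I-1,I-2,II-1,II-2]: 15 consistent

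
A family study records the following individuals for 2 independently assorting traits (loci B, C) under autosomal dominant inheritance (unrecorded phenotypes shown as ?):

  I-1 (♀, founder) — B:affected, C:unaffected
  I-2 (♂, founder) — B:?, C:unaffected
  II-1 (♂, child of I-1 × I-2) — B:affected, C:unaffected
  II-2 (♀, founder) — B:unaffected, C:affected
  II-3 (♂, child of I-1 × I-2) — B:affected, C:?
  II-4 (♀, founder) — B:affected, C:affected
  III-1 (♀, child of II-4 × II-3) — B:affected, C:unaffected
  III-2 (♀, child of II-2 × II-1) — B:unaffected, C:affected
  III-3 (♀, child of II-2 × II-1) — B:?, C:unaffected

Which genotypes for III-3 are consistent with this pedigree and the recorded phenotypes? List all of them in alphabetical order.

III-3 ∈ {Bb cc, bb cc}

B/I-1 aff ·: Bb|BB
B/I-2 ? ·: bb|Bb|BB
B/II-1 aff I-1×I-2: Bb
B/II-2 un ·: bb
B/II-3 aff I-1×I-2: Bb|BB
B/II-4 aff ·: Bb|BB
B/III-1 aff II-4×II-3: Bb|BB
B/III-2 un II-2×II-1: bb
B/III-3 ? II-2×II-1: bb|Bb
⇒ B over [I-1,I-2,II-1,II-2,II-3,II-4,III-1,III-2,III-3]: 58 consistent
C/I-1 un ·: cc
C/I-2 un ·: cc
C/II-1 un I-1×I-2: cc
C/II-2 aff ·: Cc
C/II-3 ? I-1×I-2: cc
C/II-4 aff ·: Cc
C/III-1 un II-4×II-3: cc
C/III-2 aff II-2×II-1: Cc
C/III-3 un II-2×II-1: cc
⇒ C over [I-1,I-2,II-1,II-2,II-3,II-4,III-1,III-2,III-3]: 1 consistent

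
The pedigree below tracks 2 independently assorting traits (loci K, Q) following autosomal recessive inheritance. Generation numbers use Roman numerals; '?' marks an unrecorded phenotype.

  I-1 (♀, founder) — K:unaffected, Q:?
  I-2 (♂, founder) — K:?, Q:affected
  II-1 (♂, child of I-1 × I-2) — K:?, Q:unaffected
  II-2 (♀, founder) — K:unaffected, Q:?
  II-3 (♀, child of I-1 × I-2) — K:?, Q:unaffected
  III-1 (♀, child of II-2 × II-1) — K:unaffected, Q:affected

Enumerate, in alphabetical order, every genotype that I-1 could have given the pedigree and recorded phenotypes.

I-1 ∈ {KK QQ, KK Qq, Kk QQ, Kk Qq}

K/I-1 un ·: KK|Kk
K/I-2 ? ·: KK|Kk|kk
K/II-1 ? I-1×I-2: KK|Kk|kk
K/II-2 un ·: KK|Kk
K/II-3 ? I-1×I-2: KK|Kk|kk
K/III-1 un II-2×II-1: KK|Kk
⇒ K over [I-1,I-2,II-1,II-2,II-3,III-1]: 74 consistent
Q/I-1 ? ·: QQ|Qq
Q/I-2 aff ·: qq
Q/II-1 un I-1×I-2: Qq
Q/II-2 ? ·: Qq|qq
Q/II-3 un I-1×I-2: Qq
Q/III-1 aff II-2×II-1: qq
⇒ Q over [I-1,I-2,II-1,II-2,II-3,III-1]: 4 consistent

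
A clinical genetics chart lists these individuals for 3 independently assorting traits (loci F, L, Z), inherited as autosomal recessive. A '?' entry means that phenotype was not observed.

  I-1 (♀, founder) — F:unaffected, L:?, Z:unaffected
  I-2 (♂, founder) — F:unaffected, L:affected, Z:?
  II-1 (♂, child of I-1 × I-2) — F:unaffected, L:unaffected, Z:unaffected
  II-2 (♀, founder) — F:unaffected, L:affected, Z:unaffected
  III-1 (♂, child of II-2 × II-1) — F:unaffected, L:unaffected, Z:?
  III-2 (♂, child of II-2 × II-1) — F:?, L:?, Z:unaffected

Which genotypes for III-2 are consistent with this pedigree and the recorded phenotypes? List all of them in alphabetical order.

F/I-1 un ·: FF|Ff
F/I-2 un ·: FF|Ff
F/II-1 un I-1×I-2: FF|Ff
F/II-2 un ·: FF|Ff
F/III-1 un II-2×II-1: FF|Ff
F/III-2 ? II-2×II-1: FF|Ff|ff
⇒ F over [I-1,I-2,II-1,II-2,III-1,III-2]: 50 consistent
L/I-1 ? ·: LL|Ll
L/I-2 aff ·: ll
L/II-1 un I-1×I-2: Ll
L/II-2 aff ·: ll
L/III-1 un II-2×II-1: Ll
L/III-2 ? II-2×II-1: Ll|ll
⇒ L over [I-1,I-2,II-1,II-2,III-1,III-2]: 4 consistent
Z/I-1 un ·: ZZ|Zz
Z/I-2 ? ·: ZZ|Zz|zz
Z/II-1 un I-1×I-2: ZZ|Zz
Z/II-2 un ·: ZZ|Zz
Z/III-1 ? II-2×II-1: ZZ|Zz|zz
Z/III-2 un II-2×II-1: ZZ|Zz
⇒ Z over [I-1,I-2,II-1,II-2,III-1,III-2]: 70 consistent

III-2 ∈ {FF Ll ZZ, FF Ll Zz, FF ll ZZ, FF ll Zz, Ff Ll ZZ, Ff Ll Zz, Ff ll ZZ, Ff ll Zz, ff Ll ZZ, ff Ll Zz, ff ll ZZ, ff ll Zz}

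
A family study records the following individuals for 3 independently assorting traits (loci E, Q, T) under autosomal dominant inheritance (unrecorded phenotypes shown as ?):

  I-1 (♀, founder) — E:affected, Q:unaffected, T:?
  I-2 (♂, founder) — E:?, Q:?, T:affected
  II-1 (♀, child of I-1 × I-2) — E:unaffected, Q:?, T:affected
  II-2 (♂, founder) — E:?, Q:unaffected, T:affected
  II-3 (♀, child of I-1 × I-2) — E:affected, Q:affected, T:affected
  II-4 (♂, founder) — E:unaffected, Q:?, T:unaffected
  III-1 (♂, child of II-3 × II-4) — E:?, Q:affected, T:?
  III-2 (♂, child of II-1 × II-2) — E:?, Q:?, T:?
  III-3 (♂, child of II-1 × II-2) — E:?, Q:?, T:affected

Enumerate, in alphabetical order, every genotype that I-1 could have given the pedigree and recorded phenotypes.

E/I-1 aff ·: Ee
E/I-2 ? ·: ee|Ee
E/II-1 un I-1×I-2: ee
E/II-2 ? ·: ee|Ee|EE
E/II-3 aff I-1×I-2: Ee|EE
E/II-4 un ·: ee
E/III-1 ? II-3×II-4: ee|Ee
E/III-2 ? II-1×II-2: ee|Ee
E/III-3 ? II-1×II-2: ee|Ee
⇒ E over [I-1,I-2,II-1,II-2,II-3,II-4,III-1,III-2,III-3]: 30 consistent
Q/I-1 un ·: qq
Q/I-2 ? ·: Qq|QQ
Q/II-1 ? I-1×I-2: qq|Qq
Q/II-2 un ·: qq
Q/II-3 aff I-1×I-2: Qq
Q/II-4 ? ·: qq|Qq|QQ
Q/III-1 aff II-3×II-4: Qq|QQ
Q/III-2 ? II-1×II-2: qq|Qq
Q/III-3 ? II-1×II-2: qq|Qq
⇒ Q over [I-1,I-2,II-1,II-2,II-3,II-4,III-1,III-2,III-3]: 45 consistent
T/I-1 ? ·: tt|Tt|TT
T/I-2 aff ·: Tt|TT
T/II-1 aff I-1×I-2: Tt|TT
T/II-2 aff ·: Tt|TT
T/II-3 aff I-1×I-2: Tt|TT
T/II-4 un ·: tt
T/III-1 ? II-3×II-4: tt|Tt
T/III-2 ? II-1×II-2: tt|Tt|TT
T/III-3 aff II-1×II-2: Tt|TT
⇒ T over [I-1,I-2,II-1,II-2,II-3,II-4,III-1,III-2,III-3]: 180 consistent

I-1 ∈ {Ee qq TT, Ee qq Tt, Ee qq tt}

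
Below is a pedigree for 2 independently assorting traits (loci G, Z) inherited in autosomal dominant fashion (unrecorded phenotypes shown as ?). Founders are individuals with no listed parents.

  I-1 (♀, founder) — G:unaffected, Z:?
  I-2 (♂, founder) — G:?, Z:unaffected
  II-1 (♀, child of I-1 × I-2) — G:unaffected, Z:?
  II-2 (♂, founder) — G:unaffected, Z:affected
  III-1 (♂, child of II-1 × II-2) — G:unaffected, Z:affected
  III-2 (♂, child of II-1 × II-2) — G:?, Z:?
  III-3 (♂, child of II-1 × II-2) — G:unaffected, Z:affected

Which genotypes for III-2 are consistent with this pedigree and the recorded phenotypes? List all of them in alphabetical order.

G/I-1 un ·: gg
G/I-2 ? ·: gg|Gg
G/II-1 un I-1×I-2: gg
G/II-2 un ·: gg
G/III-1 un II-1×II-2: gg
G/III-2 ? II-1×II-2: gg
G/III-3 un II-1×II-2: gg
⇒ G over [I-1,I-2,II-1,II-2,III-1,III-2,III-3]: 2 consistent
Z/I-1 ? ·: zz|Zz|ZZ
Z/I-2 un ·: zz
Z/II-1 ? I-1×I-2: zz|Zz
Z/II-2 aff ·: Zz|ZZ
Z/III-1 aff II-1×II-2: Zz|ZZ
Z/III-2 ? II-1×II-2: zz|Zz|ZZ
Z/III-3 aff II-1×II-2: Zz|ZZ
⇒ Z over [I-1,I-2,II-1,II-2,III-1,III-2,III-3]: 46 consistent

III-2 ∈ {gg ZZ, gg Zz, gg zz}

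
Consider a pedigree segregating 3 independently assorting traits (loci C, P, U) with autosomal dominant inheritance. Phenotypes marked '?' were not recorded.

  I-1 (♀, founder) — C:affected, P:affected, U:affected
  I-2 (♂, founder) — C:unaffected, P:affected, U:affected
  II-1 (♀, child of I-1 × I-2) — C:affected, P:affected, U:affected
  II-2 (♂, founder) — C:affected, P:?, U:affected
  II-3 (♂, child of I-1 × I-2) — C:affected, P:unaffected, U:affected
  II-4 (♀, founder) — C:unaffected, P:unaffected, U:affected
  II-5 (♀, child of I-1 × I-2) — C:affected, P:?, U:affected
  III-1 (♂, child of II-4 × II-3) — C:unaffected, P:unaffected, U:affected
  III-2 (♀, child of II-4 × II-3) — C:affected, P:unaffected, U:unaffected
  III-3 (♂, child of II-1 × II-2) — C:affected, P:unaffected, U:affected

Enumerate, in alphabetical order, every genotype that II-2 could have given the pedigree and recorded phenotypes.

C/I-1 aff ·: Cc|CC
C/I-2 un ·: cc
C/II-1 aff I-1×I-2: Cc
C/II-2 aff ·: Cc|CC
C/II-3 aff I-1×I-2: Cc
C/II-4 un ·: cc
C/II-5 aff I-1×I-2: Cc
C/III-1 un II-4×II-3: cc
C/III-2 aff II-4×II-3: Cc
C/III-3 aff II-1×II-2: Cc|CC
⇒ C over [I-1,I-2,II-1,II-2,II-3,II-4,II-5,III-1,III-2,III-3]: 8 consistent
P/I-1 aff ·: Pp
P/I-2 aff ·: Pp
P/II-1 aff I-1×I-2: Pp
P/II-2 ? ·: pp|Pp
P/II-3 un I-1×I-2: pp
P/II-4 un ·: pp
P/II-5 ? I-1×I-2: pp|Pp|PP
P/III-1 un II-4×II-3: pp
P/III-2 un II-4×II-3: pp
P/III-3 un II-1×II-2: pp
⇒ P over [I-1,I-2,II-1,II-2,II-3,II-4,II-5,III-1,III-2,III-3]: 6 consistent
U/I-1 aff ·: Uu|UU
U/I-2 aff ·: Uu|UU
U/II-1 aff I-1×I-2: Uu|UU
U/II-2 aff ·: Uu|UU
U/II-3 aff I-1×I-2: Uu
U/II-4 aff ·: Uu
U/II-5 aff I-1×I-2: Uu|UU
U/III-1 aff II-4×II-3: Uu|UU
U/III-2 un II-4×II-3: uu
U/III-3 aff II-1×II-2: Uu|UU
⇒ U over [I-1,I-2,II-1,II-2,II-3,II-4,II-5,III-1,III-2,III-3]: 84 consistent

II-2 ∈ {CC Pp UU, CC Pp Uu, CC pp UU, CC pp Uu, Cc Pp UU, Cc Pp Uu, Cc pp UU, Cc pp Uu}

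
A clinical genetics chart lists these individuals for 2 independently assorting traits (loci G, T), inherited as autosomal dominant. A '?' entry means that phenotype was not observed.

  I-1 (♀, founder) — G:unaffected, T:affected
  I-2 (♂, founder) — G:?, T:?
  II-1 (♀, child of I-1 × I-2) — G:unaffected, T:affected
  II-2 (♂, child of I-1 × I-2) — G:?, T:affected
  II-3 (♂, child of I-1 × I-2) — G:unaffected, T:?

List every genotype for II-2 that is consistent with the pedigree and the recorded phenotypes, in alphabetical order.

G/I-1 un ·: gg
G/I-2 ? ·: gg|Gg
G/II-1 un I-1×I-2: gg
G/II-2 ? I-1×I-2: gg|Gg
G/II-3 un I-1×I-2: gg
⇒ G over [I-1,I-2,II-1,II-2,II-3]: 3 consistent
T/I-1 aff ·: Tt|TT
T/I-2 ? ·: tt|Tt|TT
T/II-1 aff I-1×I-2: Tt|TT
T/II-2 aff I-1×I-2: Tt|TT
T/II-3 ? I-1×I-2: tt|Tt|TT
⇒ T over [I-1,I-2,II-1,II-2,II-3]: 32 consistent

II-2 ∈ {Gg TT, Gg Tt, gg TT, gg Tt}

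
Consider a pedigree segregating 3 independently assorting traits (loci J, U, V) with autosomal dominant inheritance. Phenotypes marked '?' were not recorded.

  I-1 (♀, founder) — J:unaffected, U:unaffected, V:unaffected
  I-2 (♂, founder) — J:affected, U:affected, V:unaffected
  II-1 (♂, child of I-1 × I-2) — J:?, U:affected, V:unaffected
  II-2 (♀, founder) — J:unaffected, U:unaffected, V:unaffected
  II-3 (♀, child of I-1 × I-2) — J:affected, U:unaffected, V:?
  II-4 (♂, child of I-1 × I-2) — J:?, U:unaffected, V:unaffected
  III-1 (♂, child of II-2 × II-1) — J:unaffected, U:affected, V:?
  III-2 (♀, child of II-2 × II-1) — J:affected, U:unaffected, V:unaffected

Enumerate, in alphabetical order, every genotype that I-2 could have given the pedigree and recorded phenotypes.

I-2 ∈ {JJ Uu vv, Jj Uu vv}

J/I-1 un ·: jj
J/I-2 aff ·: Jj|JJ
J/II-1 ? I-1×I-2: Jj
J/II-2 un ·: jj
J/II-3 aff I-1×I-2: Jj
J/II-4 ? I-1×I-2: jj|Jj
J/III-1 un II-2×II-1: jj
J/III-2 aff II-2×II-1: Jj
⇒ J over [I-1,I-2,II-1,II-2,II-3,II-4,III-1,III-2]: 3 consistent
U/I-1 un ·: uu
U/I-2 aff ·: Uu
U/II-1 aff I-1×I-2: Uu
U/II-2 un ·: uu
U/II-3 un I-1×I-2: uu
U/II-4 un I-1×I-2: uu
U/III-1 aff II-2×II-1: Uu
U/III-2 un II-2×II-1: uu
⇒ U over [I-1,I-2,II-1,II-2,II-3,II-4,III-1,III-2]: 1 consistent
V/I-1 un ·: vv
V/I-2 un ·: vv
V/II-1 un I-1×I-2: vv
V/II-2 un ·: vv
V/II-3 ? I-1×I-2: vv
V/II-4 un I-1×I-2: vv
V/III-1 ? II-2×II-1: vv
V/III-2 un II-2×II-1: vv
⇒ V over [I-1,I-2,II-1,II-2,II-3,II-4,III-1,III-2]: 1 consistent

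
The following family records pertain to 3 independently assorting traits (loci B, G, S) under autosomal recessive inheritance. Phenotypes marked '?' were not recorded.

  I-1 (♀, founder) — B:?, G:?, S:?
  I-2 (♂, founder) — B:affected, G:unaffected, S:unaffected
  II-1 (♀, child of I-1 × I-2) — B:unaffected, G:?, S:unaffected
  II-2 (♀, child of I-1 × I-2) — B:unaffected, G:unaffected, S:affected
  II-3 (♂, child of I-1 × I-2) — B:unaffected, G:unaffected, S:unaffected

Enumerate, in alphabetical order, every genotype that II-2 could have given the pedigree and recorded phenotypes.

II-2 ∈ {Bb GG ss, Bb Gg ss}

B/I-1 ? ·: BB|Bb
B/I-2 aff ·: bb
B/II-1 un I-1×I-2: Bb
B/II-2 un I-1×I-2: Bb
B/II-3 un I-1×I-2: Bb
⇒ B over [I-1,I-2,II-1,II-2,II-3]: 2 consistent
G/I-1 ? ·: GG|Gg|gg
G/I-2 un ·: GG|Gg
G/II-1 ? I-1×I-2: GG|Gg|gg
G/II-2 un I-1×I-2: GG|Gg
G/II-3 un I-1×I-2: GG|Gg
⇒ G over [I-1,I-2,II-1,II-2,II-3]: 32 consistent
S/I-1 ? ·: Ss|ss
S/I-2 un ·: Ss
S/II-1 un I-1×I-2: SS|Ss
S/II-2 aff I-1×I-2: ss
S/II-3 un I-1×I-2: SS|Ss
⇒ S over [I-1,I-2,II-1,II-2,II-3]: 5 consistent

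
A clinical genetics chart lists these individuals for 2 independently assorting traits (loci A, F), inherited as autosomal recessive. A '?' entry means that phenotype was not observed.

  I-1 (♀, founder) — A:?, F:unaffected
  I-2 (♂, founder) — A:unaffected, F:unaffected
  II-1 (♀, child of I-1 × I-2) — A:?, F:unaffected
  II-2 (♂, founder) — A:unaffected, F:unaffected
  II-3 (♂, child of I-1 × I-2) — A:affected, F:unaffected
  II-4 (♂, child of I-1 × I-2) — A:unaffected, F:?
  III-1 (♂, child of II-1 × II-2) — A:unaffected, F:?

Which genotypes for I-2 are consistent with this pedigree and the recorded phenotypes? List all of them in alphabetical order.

I-2 ∈ {Aa FF, Aa Ff}

A/I-1 ? ·: Aa|aa
A/I-2 un ·: Aa
A/II-1 ? I-1×I-2: AA|Aa|aa
A/II-2 un ·: AA|Aa
A/II-3 aff I-1×I-2: aa
A/II-4 un I-1×I-2: AA|Aa
A/III-1 un II-1×II-2: AA|Aa
⇒ A over [I-1,I-2,II-1,II-2,II-3,II-4,III-1]: 24 consistent
F/I-1 un ·: FF|Ff
F/I-2 un ·: FF|Ff
F/II-1 un I-1×I-2: FF|Ff
F/II-2 un ·: FF|Ff
F/II-3 un I-1×I-2: FF|Ff
F/II-4 ? I-1×I-2: FF|Ff|ff
F/III-1 ? II-1×II-2: FF|Ff|ff
⇒ F over [I-1,I-2,II-1,II-2,II-3,II-4,III-1]: 115 consistent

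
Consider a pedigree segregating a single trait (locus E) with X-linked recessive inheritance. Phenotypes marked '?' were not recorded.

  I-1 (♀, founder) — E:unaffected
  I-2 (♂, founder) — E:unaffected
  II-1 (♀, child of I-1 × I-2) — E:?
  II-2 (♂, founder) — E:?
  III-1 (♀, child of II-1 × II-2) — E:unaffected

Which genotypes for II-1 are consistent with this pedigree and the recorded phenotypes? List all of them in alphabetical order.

II-1 ∈ {X^EX^E, X^EX^e}

E/I-1 un ·: X^EX^E|X^EX^e
E/I-2 un ·: X^EY
E/II-1 ? I-1×I-2: X^EX^E|X^EX^e
E/II-2 ? ·: X^EY|X^eY
E/III-1 un II-1×II-2: X^EX^E|X^EX^e
⇒ E over [I-1,I-2,II-1,II-2,III-1]: 7 consistent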